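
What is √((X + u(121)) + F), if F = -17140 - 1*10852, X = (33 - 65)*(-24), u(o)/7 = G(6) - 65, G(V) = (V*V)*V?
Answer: I*√26167 ≈ 161.76*I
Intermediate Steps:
G(V) = V³ (G(V) = V²*V = V³)
u(o) = 1057 (u(o) = 7*(6³ - 65) = 7*(216 - 65) = 7*151 = 1057)
X = 768 (X = -32*(-24) = 768)
F = -27992 (F = -17140 - 10852 = -27992)
√((X + u(121)) + F) = √((768 + 1057) - 27992) = √(1825 - 27992) = √(-26167) = I*√26167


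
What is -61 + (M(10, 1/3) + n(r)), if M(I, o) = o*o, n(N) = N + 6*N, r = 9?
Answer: 19/9 ≈ 2.1111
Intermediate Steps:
n(N) = 7*N
M(I, o) = o²
-61 + (M(10, 1/3) + n(r)) = -61 + ((1/3)² + 7*9) = -61 + ((⅓)² + 63) = -61 + (⅑ + 63) = -61 + 568/9 = 19/9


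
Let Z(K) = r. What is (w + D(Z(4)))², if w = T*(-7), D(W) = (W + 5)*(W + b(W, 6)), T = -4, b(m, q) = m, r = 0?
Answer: 784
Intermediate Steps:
Z(K) = 0
D(W) = 2*W*(5 + W) (D(W) = (W + 5)*(W + W) = (5 + W)*(2*W) = 2*W*(5 + W))
w = 28 (w = -4*(-7) = 28)
(w + D(Z(4)))² = (28 + 2*0*(5 + 0))² = (28 + 2*0*5)² = (28 + 0)² = 28² = 784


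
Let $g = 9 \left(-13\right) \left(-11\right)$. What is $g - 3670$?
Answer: $-2383$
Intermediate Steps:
$g = 1287$ ($g = \left(-117\right) \left(-11\right) = 1287$)
$g - 3670 = 1287 - 3670 = -2383$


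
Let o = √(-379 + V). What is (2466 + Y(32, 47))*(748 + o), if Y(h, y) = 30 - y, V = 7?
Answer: 1831852 + 4898*I*√93 ≈ 1.8319e+6 + 47235.0*I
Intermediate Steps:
o = 2*I*√93 (o = √(-379 + 7) = √(-372) = 2*I*√93 ≈ 19.287*I)
(2466 + Y(32, 47))*(748 + o) = (2466 + (30 - 1*47))*(748 + 2*I*√93) = (2466 + (30 - 47))*(748 + 2*I*√93) = (2466 - 17)*(748 + 2*I*√93) = 2449*(748 + 2*I*√93) = 1831852 + 4898*I*√93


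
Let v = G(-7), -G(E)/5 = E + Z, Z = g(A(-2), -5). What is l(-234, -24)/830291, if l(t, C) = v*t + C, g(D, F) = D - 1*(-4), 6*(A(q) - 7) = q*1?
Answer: 4266/830291 ≈ 0.0051380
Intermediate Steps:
A(q) = 7 + q/6 (A(q) = 7 + (q*1)/6 = 7 + q/6)
g(D, F) = 4 + D (g(D, F) = D + 4 = 4 + D)
Z = 32/3 (Z = 4 + (7 + (⅙)*(-2)) = 4 + (7 - ⅓) = 4 + 20/3 = 32/3 ≈ 10.667)
G(E) = -160/3 - 5*E (G(E) = -5*(E + 32/3) = -5*(32/3 + E) = -160/3 - 5*E)
v = -55/3 (v = -160/3 - 5*(-7) = -160/3 + 35 = -55/3 ≈ -18.333)
l(t, C) = C - 55*t/3 (l(t, C) = -55*t/3 + C = C - 55*t/3)
l(-234, -24)/830291 = (-24 - 55/3*(-234))/830291 = (-24 + 4290)*(1/830291) = 4266*(1/830291) = 4266/830291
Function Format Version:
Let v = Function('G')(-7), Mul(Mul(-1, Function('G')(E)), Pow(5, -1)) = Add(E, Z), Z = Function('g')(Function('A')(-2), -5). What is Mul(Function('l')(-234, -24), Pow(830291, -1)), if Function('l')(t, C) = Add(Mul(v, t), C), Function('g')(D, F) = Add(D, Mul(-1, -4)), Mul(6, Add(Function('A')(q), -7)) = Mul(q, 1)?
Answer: Rational(4266, 830291) ≈ 0.0051380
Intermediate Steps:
Function('A')(q) = Add(7, Mul(Rational(1, 6), q)) (Function('A')(q) = Add(7, Mul(Rational(1, 6), Mul(q, 1))) = Add(7, Mul(Rational(1, 6), q)))
Function('g')(D, F) = Add(4, D) (Function('g')(D, F) = Add(D, 4) = Add(4, D))
Z = Rational(32, 3) (Z = Add(4, Add(7, Mul(Rational(1, 6), -2))) = Add(4, Add(7, Rational(-1, 3))) = Add(4, Rational(20, 3)) = Rational(32, 3) ≈ 10.667)
Function('G')(E) = Add(Rational(-160, 3), Mul(-5, E)) (Function('G')(E) = Mul(-5, Add(E, Rational(32, 3))) = Mul(-5, Add(Rational(32, 3), E)) = Add(Rational(-160, 3), Mul(-5, E)))
v = Rational(-55, 3) (v = Add(Rational(-160, 3), Mul(-5, -7)) = Add(Rational(-160, 3), 35) = Rational(-55, 3) ≈ -18.333)
Function('l')(t, C) = Add(C, Mul(Rational(-55, 3), t)) (Function('l')(t, C) = Add(Mul(Rational(-55, 3), t), C) = Add(C, Mul(Rational(-55, 3), t)))
Mul(Function('l')(-234, -24), Pow(830291, -1)) = Mul(Add(-24, Mul(Rational(-55, 3), -234)), Pow(830291, -1)) = Mul(Add(-24, 4290), Rational(1, 830291)) = Mul(4266, Rational(1, 830291)) = Rational(4266, 830291)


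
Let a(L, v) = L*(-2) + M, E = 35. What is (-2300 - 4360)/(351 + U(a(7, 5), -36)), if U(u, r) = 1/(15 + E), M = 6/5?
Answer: -333000/17551 ≈ -18.973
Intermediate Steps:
M = 6/5 (M = 6*(1/5) = 6/5 ≈ 1.2000)
a(L, v) = 6/5 - 2*L (a(L, v) = L*(-2) + 6/5 = -2*L + 6/5 = 6/5 - 2*L)
U(u, r) = 1/50 (U(u, r) = 1/(15 + 35) = 1/50)
(-2300 - 4360)/(351 + U(a(7, 5), -36)) = (-2300 - 4360)/(351 + 1/50) = -6660/17551/50 = -6660*50/17551 = -333000/17551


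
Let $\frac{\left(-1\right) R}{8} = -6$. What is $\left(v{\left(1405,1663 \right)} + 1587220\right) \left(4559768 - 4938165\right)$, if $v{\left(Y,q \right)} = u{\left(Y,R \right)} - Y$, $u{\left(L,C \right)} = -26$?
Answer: $-600057800233$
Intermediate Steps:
$R = 48$ ($R = \left(-8\right) \left(-6\right) = 48$)
$v{\left(Y,q \right)} = -26 - Y$
$\left(v{\left(1405,1663 \right)} + 1587220\right) \left(4559768 - 4938165\right) = \left(\left(-26 - 1405\right) + 1587220\right) \left(4559768 - 4938165\right) = \left(\left(-26 - 1405\right) + 1587220\right) \left(-378397\right) = \left(-1431 + 1587220\right) \left(-378397\right) = 1585789 \left(-378397\right) = -600057800233$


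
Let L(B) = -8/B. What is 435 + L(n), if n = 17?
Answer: 7387/17 ≈ 434.53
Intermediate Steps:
435 + L(n) = 435 - 8/17 = 7387/17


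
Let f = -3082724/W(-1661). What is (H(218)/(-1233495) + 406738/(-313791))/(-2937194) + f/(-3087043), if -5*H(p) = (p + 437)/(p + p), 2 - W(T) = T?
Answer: 509717380878961245269276357/848224225087951017866132022840 ≈ 0.00060092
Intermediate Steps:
W(T) = 2 - T
H(p) = -(437 + p)/(10*p) (H(p) = -(p + 437)/(5*(p + p)) = -(437 + p)/(5*(2*p)) = -(437 + p)*1/(2*p)/5 = -(437 + p)/(10*p))
f = -3082724/1663 (f = -3082724/(2 - 1*(-1661)) = -3082724/(2 + 1661) = -3082724/1663 ≈ -1853.7)
(H(218)/(-1233495) + 406738/(-313791))/(-2937194) + f/(-3087043) = (((⅒)*(-437 - 1*218)/218)/(-1233495) + 406738/(-313791))/(-2937194) - 3082724/1663/(-3087043) = (((⅒)*(1/218)*(-437 - 218))*(-1/1233495) + 406738*(-1/313791))*(-1/2937194) - 3082724/1663*(-1/3087043) = (((⅒)*(1/218)*(-655))*(-1/1233495) - 406738/313791)*(-1/2937194) + 3082724/5133752509 = (-131/436*(-1/1233495) - 406738/313791)*(-1/2937194) + 3082724/5133752509 = (131/537803820 - 406738/313791)*(-1/2937194) + 3082724/5133752509 = -72915069677513/56252666160540*(-1/2937194) + 3082724/5133752509 = 72915069677513/165224993530741124760 + 3082724/5133752509 = 509717380878961245269276357/848224225087951017866132022840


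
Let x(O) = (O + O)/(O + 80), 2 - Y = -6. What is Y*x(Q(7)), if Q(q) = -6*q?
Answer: -336/19 ≈ -17.684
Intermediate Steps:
Y = 8 (Y = 2 - 1*(-6) = 2 + 6 = 8)
x(O) = 2*O/(80 + O) (x(O) = (2*O)/(80 + O) = 2*O/(80 + O))
Y*x(Q(7)) = 8*(2*(-6*7)/(80 - 6*7)) = 8*(2*(-42)/(80 - 42)) = 8*(2*(-42)/38) = 8*(2*(-42)*(1/38)) = 8*(-42/19) = -336/19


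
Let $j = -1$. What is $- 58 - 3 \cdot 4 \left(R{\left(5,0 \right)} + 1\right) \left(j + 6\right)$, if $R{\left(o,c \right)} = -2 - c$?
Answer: $-3480$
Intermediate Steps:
$- 58 - 3 \cdot 4 \left(R{\left(5,0 \right)} + 1\right) \left(j + 6\right) = - 58 - 3 \cdot 4 \left(\left(-2 - 0\right) + 1\right) \left(-1 + 6\right) = - 58 - 3 \cdot 4 \left(\left(-2 + 0\right) + 1\right) 5 = - 58 - 3 \cdot 4 \left(-2 + 1\right) 5 = - 58 - 3 \cdot 4 \left(-1\right) 5 = - 58 \left(-3\right) \left(-4\right) 5 = - 58 \cdot 12 \cdot 5 = \left(-58\right) 60 = -3480$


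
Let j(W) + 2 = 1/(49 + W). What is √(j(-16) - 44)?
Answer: I*√50061/33 ≈ 6.7801*I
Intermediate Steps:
j(W) = -2 + 1/(49 + W)
√(j(-16) - 44) = √((-97 - 2*(-16))/(49 - 16) - 44) = √((-97 + 32)/33 - 44) = √((1/33)*(-65) - 44) = √(-65/33 - 44) = √(-1517/33) = I*√50061/33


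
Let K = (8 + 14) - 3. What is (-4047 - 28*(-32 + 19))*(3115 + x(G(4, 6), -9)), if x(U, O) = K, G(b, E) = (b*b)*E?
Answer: -11542522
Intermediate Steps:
K = 19 (K = 22 - 3 = 19)
G(b, E) = E*b**2 (G(b, E) = b**2*E = E*b**2)
x(U, O) = 19
(-4047 - 28*(-32 + 19))*(3115 + x(G(4, 6), -9)) = (-4047 - 28*(-32 + 19))*(3115 + 19) = (-4047 - 28*(-13))*3134 = (-4047 + 364)*3134 = -3683*3134 = -11542522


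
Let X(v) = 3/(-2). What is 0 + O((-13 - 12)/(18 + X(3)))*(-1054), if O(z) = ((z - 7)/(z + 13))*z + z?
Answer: 5164600/12507 ≈ 412.94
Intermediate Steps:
X(v) = -3/2 (X(v) = 3*(-1/2) = -3/2)
O(z) = z + z*(-7 + z)/(13 + z) (O(z) = ((-7 + z)/(13 + z))*z + z = z*(-7 + z)/(13 + z) + z = z + z*(-7 + z)/(13 + z))
0 + O((-13 - 12)/(18 + X(3)))*(-1054) = 0 + (2*((-13 - 12)/(18 - 3/2))*(3 + (-13 - 12)/(18 - 3/2))/(13 + (-13 - 12)/(18 - 3/2)))*(-1054) = 0 + (2*(-25/33/2)*(3 - 25/33/2)/(13 - 25/33/2))*(-1054) = 0 + (2*(-25*2/33)*(3 - 25*2/33)/(13 - 25*2/33))*(-1054) = 0 + (2*(-50/33)*(3 - 50/33)/(13 - 50/33))*(-1054) = 0 + (2*(-50/33)*(49/33)/(379/33))*(-1054) = 0 + (2*(-50/33)*(33/379)*(49/33))*(-1054) = 0 - 4900/12507*(-1054) = 0 + 5164600/12507 = 5164600/12507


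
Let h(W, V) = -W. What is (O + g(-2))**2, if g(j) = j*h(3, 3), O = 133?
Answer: 19321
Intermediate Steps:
g(j) = -3*j (g(j) = j*(-1*3) = j*(-3) = -3*j)
(O + g(-2))**2 = (133 - 3*(-2))**2 = (133 + 6)**2 = 139**2 = 19321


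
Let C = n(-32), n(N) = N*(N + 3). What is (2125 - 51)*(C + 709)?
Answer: 3395138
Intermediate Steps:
n(N) = N*(3 + N)
C = 928 (C = -32*(3 - 32) = -32*(-29) = 928)
(2125 - 51)*(C + 709) = (2125 - 51)*(928 + 709) = 2074*1637 = 3395138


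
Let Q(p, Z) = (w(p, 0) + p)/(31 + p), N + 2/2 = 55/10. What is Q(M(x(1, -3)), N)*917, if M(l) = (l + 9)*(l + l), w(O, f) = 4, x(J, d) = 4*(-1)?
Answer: 3668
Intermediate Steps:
x(J, d) = -4
M(l) = 2*l*(9 + l) (M(l) = (9 + l)*(2*l) = 2*l*(9 + l))
N = 9/2 (N = -1 + 55/10 = -1 + 55*(1/10) = -1 + 11/2 = 9/2 ≈ 4.5000)
Q(p, Z) = (4 + p)/(31 + p)
Q(M(x(1, -3)), N)*917 = ((4 + 2*(-4)*(9 - 4))/(31 + 2*(-4)*(9 - 4)))*917 = ((4 + 2*(-4)*5)/(31 + 2*(-4)*5))*917 = ((4 - 40)/(31 - 40))*917 = (-36/(-9))*917 = -1/9*(-36)*917 = 4*917 = 3668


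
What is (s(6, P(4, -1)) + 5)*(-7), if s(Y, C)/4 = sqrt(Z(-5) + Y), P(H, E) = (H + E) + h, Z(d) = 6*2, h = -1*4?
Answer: -35 - 84*sqrt(2) ≈ -153.79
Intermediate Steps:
h = -4
Z(d) = 12
P(H, E) = -4 + E + H (P(H, E) = (H + E) - 4 = (E + H) - 4 = -4 + E + H)
s(Y, C) = 4*sqrt(12 + Y)
(s(6, P(4, -1)) + 5)*(-7) = (4*sqrt(12 + 6) + 5)*(-7) = (4*sqrt(18) + 5)*(-7) = (4*(3*sqrt(2)) + 5)*(-7) = (12*sqrt(2) + 5)*(-7) = (5 + 12*sqrt(2))*(-7) = -35 - 84*sqrt(2)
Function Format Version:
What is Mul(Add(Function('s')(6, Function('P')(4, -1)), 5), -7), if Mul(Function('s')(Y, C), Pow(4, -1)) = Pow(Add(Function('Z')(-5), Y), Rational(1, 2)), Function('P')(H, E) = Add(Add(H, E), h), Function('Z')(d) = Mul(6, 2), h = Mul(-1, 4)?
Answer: Add(-35, Mul(-84, Pow(2, Rational(1, 2)))) ≈ -153.79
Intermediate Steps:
h = -4
Function('Z')(d) = 12
Function('P')(H, E) = Add(-4, E, H) (Function('P')(H, E) = Add(Add(H, E), -4) = Add(Add(E, H), -4) = Add(-4, E, H))
Function('s')(Y, C) = Mul(4, Pow(Add(12, Y), Rational(1, 2)))
Mul(Add(Function('s')(6, Function('P')(4, -1)), 5), -7) = Mul(Add(Mul(4, Pow(Add(12, 6), Rational(1, 2))), 5), -7) = Mul(Add(Mul(4, Pow(18, Rational(1, 2))), 5), -7) = Mul(Add(Mul(4, Mul(3, Pow(2, Rational(1, 2)))), 5), -7) = Mul(Add(Mul(12, Pow(2, Rational(1, 2))), 5), -7) = Mul(Add(5, Mul(12, Pow(2, Rational(1, 2)))), -7) = Add(-35, Mul(-84, Pow(2, Rational(1, 2))))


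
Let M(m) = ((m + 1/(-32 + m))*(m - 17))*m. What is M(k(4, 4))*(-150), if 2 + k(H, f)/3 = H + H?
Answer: -338850/7 ≈ -48407.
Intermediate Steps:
k(H, f) = -6 + 6*H (k(H, f) = -6 + 3*(H + H) = -6 + 3*(2*H) = -6 + 6*H)
M(m) = m*(-17 + m)*(m + 1/(-32 + m)) (M(m) = ((m + 1/(-32 + m))*(-17 + m))*m = ((-17 + m)*(m + 1/(-32 + m)))*m = m*(-17 + m)*(m + 1/(-32 + m)))
M(k(4, 4))*(-150) = ((-6 + 6*4)*(-17 + (-6 + 6*4)³ - 49*(-6 + 6*4)² + 545*(-6 + 6*4))/(-32 + (-6 + 6*4)))*(-150) = ((-6 + 24)*(-17 + (-6 + 24)³ - 49*(-6 + 24)² + 545*(-6 + 24))/(-32 + (-6 + 24)))*(-150) = (18*(-17 + 18³ - 49*18² + 545*18)/(-32 + 18))*(-150) = (18*(-17 + 5832 - 49*324 + 9810)/(-14))*(-150) = (18*(-1/14)*(-17 + 5832 - 15876 + 9810))*(-150) = (18*(-1/14)*(-251))*(-150) = (2259/7)*(-150) = -338850/7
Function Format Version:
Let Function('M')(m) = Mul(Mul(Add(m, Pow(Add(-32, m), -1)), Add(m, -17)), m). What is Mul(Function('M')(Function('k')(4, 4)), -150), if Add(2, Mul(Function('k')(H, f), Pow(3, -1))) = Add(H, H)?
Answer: Rational(-338850, 7) ≈ -48407.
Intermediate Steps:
Function('k')(H, f) = Add(-6, Mul(6, H)) (Function('k')(H, f) = Add(-6, Mul(3, Add(H, H))) = Add(-6, Mul(3, Mul(2, H))) = Add(-6, Mul(6, H)))
Function('M')(m) = Mul(m, Add(-17, m), Add(m, Pow(Add(-32, m), -1))) (Function('M')(m) = Mul(Mul(Add(m, Pow(Add(-32, m), -1)), Add(-17, m)), m) = Mul(Mul(Add(-17, m), Add(m, Pow(Add(-32, m), -1))), m) = Mul(m, Add(-17, m), Add(m, Pow(Add(-32, m), -1))))
Mul(Function('M')(Function('k')(4, 4)), -150) = Mul(Mul(Add(-6, Mul(6, 4)), Pow(Add(-32, Add(-6, Mul(6, 4))), -1), Add(-17, Pow(Add(-6, Mul(6, 4)), 3), Mul(-49, Pow(Add(-6, Mul(6, 4)), 2)), Mul(545, Add(-6, Mul(6, 4))))), -150) = Mul(Mul(Add(-6, 24), Pow(Add(-32, Add(-6, 24)), -1), Add(-17, Pow(Add(-6, 24), 3), Mul(-49, Pow(Add(-6, 24), 2)), Mul(545, Add(-6, 24)))), -150) = Mul(Mul(18, Pow(Add(-32, 18), -1), Add(-17, Pow(18, 3), Mul(-49, Pow(18, 2)), Mul(545, 18))), -150) = Mul(Mul(18, Pow(-14, -1), Add(-17, 5832, Mul(-49, 324), 9810)), -150) = Mul(Mul(18, Rational(-1, 14), Add(-17, 5832, -15876, 9810)), -150) = Mul(Mul(18, Rational(-1, 14), -251), -150) = Mul(Rational(2259, 7), -150) = Rational(-338850, 7)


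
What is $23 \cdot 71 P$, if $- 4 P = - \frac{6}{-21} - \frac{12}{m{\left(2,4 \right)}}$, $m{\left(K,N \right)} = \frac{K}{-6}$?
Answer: $- \frac{207391}{14} \approx -14814.0$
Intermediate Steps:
$m{\left(K,N \right)} = - \frac{K}{6}$ ($m{\left(K,N \right)} = K \left(- \frac{1}{6}\right) = - \frac{K}{6}$)
$P = - \frac{127}{14}$ ($P = - \frac{- \frac{6}{-21} - \frac{12}{\left(- \frac{1}{6}\right) 2}}{4} = - \frac{\left(-6\right) \left(- \frac{1}{21}\right) - \frac{12}{- \frac{1}{3}}}{4} = - \frac{\frac{2}{7} - -36}{4} = - \frac{\frac{2}{7} + 36}{4} = \left(- \frac{1}{4}\right) \frac{254}{7} = - \frac{127}{14} \approx -9.0714$)
$23 \cdot 71 P = 23 \cdot 71 \left(- \frac{127}{14}\right) = 1633 \left(- \frac{127}{14}\right) = - \frac{207391}{14}$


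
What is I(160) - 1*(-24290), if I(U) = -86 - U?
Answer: 24044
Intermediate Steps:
I(160) - 1*(-24290) = (-86 - 1*160) - 1*(-24290) = (-86 - 160) + 24290 = -246 + 24290 = 24044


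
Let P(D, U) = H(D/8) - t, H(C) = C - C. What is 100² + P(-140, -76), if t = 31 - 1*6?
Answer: 9975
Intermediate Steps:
t = 25 (t = 31 - 6 = 25)
H(C) = 0
P(D, U) = -25 (P(D, U) = 0 - 1*25 = 0 - 25 = -25)
100² + P(-140, -76) = 100² - 25 = 10000 - 25 = 9975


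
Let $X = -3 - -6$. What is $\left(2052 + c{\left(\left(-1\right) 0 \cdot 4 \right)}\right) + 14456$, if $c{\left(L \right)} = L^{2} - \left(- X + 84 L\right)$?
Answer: $16511$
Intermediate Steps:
$X = 3$ ($X = -3 + 6 = 3$)
$c{\left(L \right)} = 3 + L^{2} - 84 L$ ($c{\left(L \right)} = L^{2} - \left(-3 + 84 L\right) = 3 + L^{2} - 84 L$)
$\left(2052 + c{\left(\left(-1\right) 0 \cdot 4 \right)}\right) + 14456 = \left(2052 + \left(3 + \left(\left(-1\right) 0 \cdot 4\right)^{2} - 84 \left(-1\right) 0 \cdot 4\right)\right) + 14456 = \left(2052 + \left(3 + \left(0 \cdot 4\right)^{2} - 84 \cdot 0 \cdot 4\right)\right) + 14456 = \left(2052 + \left(3 + 0^{2} - 0\right)\right) + 14456 = \left(2052 + \left(3 + 0 + 0\right)\right) + 14456 = \left(2052 + 3\right) + 14456 = 2055 + 14456 = 16511$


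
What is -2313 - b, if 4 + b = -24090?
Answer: 21781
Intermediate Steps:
b = -24094 (b = -4 - 24090 = -24094)
-2313 - b = -2313 - 1*(-24094) = -2313 + 24094 = 21781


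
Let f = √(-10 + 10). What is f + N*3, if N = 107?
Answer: 321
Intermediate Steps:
f = 0 (f = √0 = 0)
f + N*3 = 0 + 107*3 = 0 + 321 = 321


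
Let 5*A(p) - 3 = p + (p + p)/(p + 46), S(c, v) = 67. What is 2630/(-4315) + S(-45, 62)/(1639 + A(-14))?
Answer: -6424350/11299259 ≈ -0.56856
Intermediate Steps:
A(p) = ⅗ + p/5 + 2*p/(5*(46 + p)) (A(p) = ⅗ + (p + (p + p)/(p + 46))/5 = ⅗ + (p + (2*p)/(46 + p))/5 = ⅗ + (p + 2*p/(46 + p))/5 = ⅗ + (p/5 + 2*p/(5*(46 + p))) = ⅗ + p/5 + 2*p/(5*(46 + p)))
2630/(-4315) + S(-45, 62)/(1639 + A(-14)) = 2630/(-4315) + 67/(1639 + (138 + (-14)² + 51*(-14))/(5*(46 - 14))) = 2630*(-1/4315) + 67/(1639 + (⅕)*(138 + 196 - 714)/32) = -526/863 + 67/(1639 + (⅕)*(1/32)*(-380)) = -526/863 + 67/(1639 - 19/8) = -526/863 + 67/(13093/8) = -526/863 + 67*(8/13093) = -526/863 + 536/13093 = -6424350/11299259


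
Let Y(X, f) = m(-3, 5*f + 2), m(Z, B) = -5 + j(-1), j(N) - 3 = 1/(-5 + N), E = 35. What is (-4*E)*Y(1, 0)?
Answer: 910/3 ≈ 303.33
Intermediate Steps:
j(N) = 3 + 1/(-5 + N)
m(Z, B) = -13/6 (m(Z, B) = -5 + (-14 + 3*(-1))/(-5 - 1) = -5 + (-14 - 3)/(-6) = -5 - ⅙*(-17) = -5 + 17/6 = -13/6)
Y(X, f) = -13/6
(-4*E)*Y(1, 0) = -4*35*(-13/6) = -140*(-13/6) = 910/3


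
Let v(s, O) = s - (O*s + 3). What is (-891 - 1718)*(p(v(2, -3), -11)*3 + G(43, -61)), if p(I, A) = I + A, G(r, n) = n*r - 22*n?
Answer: 3389091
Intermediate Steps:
v(s, O) = -3 + s - O*s (v(s, O) = s - (3 + O*s) = s + (-3 - O*s) = -3 + s - O*s)
G(r, n) = -22*n + n*r
p(I, A) = A + I
(-891 - 1718)*(p(v(2, -3), -11)*3 + G(43, -61)) = (-891 - 1718)*((-11 + (-3 + 2 - 1*(-3)*2))*3 - 61*(-22 + 43)) = -2609*((-11 + (-3 + 2 + 6))*3 - 61*21) = -2609*((-11 + 5)*3 - 1281) = -2609*(-6*3 - 1281) = -2609*(-18 - 1281) = -2609*(-1299) = 3389091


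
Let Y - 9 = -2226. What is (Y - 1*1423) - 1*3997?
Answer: -7637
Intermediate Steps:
Y = -2217 (Y = 9 - 2226 = -2217)
(Y - 1*1423) - 1*3997 = (-2217 - 1*1423) - 1*3997 = (-2217 - 1423) - 3997 = -3640 - 3997 = -7637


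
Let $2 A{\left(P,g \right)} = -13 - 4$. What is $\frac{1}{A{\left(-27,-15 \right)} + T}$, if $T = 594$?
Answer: $\frac{2}{1171} \approx 0.0017079$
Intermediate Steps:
$A{\left(P,g \right)} = - \frac{17}{2}$ ($A{\left(P,g \right)} = \frac{-13 - 4}{2} = \frac{1}{2} \left(-17\right) = - \frac{17}{2}$)
$\frac{1}{A{\left(-27,-15 \right)} + T} = \frac{1}{- \frac{17}{2} + 594} = \frac{1}{\frac{1171}{2}} = \frac{2}{1171}$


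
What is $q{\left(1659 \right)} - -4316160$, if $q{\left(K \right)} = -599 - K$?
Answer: $4313902$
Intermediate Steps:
$q{\left(1659 \right)} - -4316160 = \left(-599 - 1659\right) - -4316160 = \left(-599 - 1659\right) + 4316160 = -2258 + 4316160 = 4313902$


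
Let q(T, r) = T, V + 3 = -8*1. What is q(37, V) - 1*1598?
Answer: -1561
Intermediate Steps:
V = -11 (V = -3 - 8*1 = -3 - 8 = -11)
q(37, V) - 1*1598 = 37 - 1*1598 = 37 - 1598 = -1561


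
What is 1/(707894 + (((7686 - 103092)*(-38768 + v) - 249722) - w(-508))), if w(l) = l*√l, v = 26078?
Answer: 151395039/183363662686879232 - 127*I*√127/183363662686879232 ≈ 8.2565e-10 - 7.8053e-15*I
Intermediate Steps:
w(l) = l^(3/2)
1/(707894 + (((7686 - 103092)*(-38768 + v) - 249722) - w(-508))) = 1/(707894 + (((7686 - 103092)*(-38768 + 26078) - 249722) - (-508)^(3/2))) = 1/(707894 + ((-95406*(-12690) - 249722) - (-1016)*I*√127)) = 1/(707894 + ((1210702140 - 249722) + 1016*I*√127)) = 1/(707894 + (1210452418 + 1016*I*√127)) = 1/(1211160312 + 1016*I*√127)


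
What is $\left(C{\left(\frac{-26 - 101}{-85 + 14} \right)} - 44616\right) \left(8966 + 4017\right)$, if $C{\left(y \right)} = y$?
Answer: $- \frac{41125067647}{71} \approx -5.7923 \cdot 10^{8}$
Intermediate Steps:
$\left(C{\left(\frac{-26 - 101}{-85 + 14} \right)} - 44616\right) \left(8966 + 4017\right) = \left(\frac{-26 - 101}{-85 + 14} - 44616\right) \left(8966 + 4017\right) = \left(- \frac{127}{-71} - 44616\right) 12983 = \left(\left(-127\right) \left(- \frac{1}{71}\right) - 44616\right) 12983 = \left(\frac{127}{71} - 44616\right) 12983 = \left(- \frac{3167609}{71}\right) 12983 = - \frac{41125067647}{71}$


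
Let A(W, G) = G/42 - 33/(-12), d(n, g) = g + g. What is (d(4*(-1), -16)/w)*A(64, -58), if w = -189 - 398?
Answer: 920/12327 ≈ 0.074633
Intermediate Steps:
d(n, g) = 2*g
w = -587
A(W, G) = 11/4 + G/42 (A(W, G) = G*(1/42) - 33*(-1/12) = G/42 + 11/4 = 11/4 + G/42)
(d(4*(-1), -16)/w)*A(64, -58) = ((2*(-16))/(-587))*(11/4 + (1/42)*(-58)) = (-32*(-1/587))*(11/4 - 29/21) = (32/587)*(115/84) = 920/12327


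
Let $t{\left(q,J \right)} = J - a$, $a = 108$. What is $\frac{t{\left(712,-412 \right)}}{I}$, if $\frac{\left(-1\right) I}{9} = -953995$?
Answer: $- \frac{104}{1717191} \approx -6.0564 \cdot 10^{-5}$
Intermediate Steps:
$I = 8585955$ ($I = \left(-9\right) \left(-953995\right) = 8585955$)
$t{\left(q,J \right)} = -108 + J$ ($t{\left(q,J \right)} = J - 108 = -108 + J$)
$\frac{t{\left(712,-412 \right)}}{I} = \frac{-108 - 412}{8585955} = \left(-520\right) \frac{1}{8585955} = - \frac{104}{1717191}$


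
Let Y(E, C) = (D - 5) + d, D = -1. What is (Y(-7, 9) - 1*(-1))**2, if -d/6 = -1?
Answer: 1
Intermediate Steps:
d = 6 (d = -6*(-1) = 6)
Y(E, C) = 0 (Y(E, C) = (-1 - 5) + 6 = -6 + 6 = 0)
(Y(-7, 9) - 1*(-1))**2 = (0 - 1*(-1))**2 = (0 + 1)**2 = 1**2 = 1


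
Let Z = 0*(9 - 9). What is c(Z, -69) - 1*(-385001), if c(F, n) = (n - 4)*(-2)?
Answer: 385147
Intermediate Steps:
Z = 0 (Z = 0*0 = 0)
c(F, n) = 8 - 2*n (c(F, n) = (-4 + n)*(-2) = 8 - 2*n)
c(Z, -69) - 1*(-385001) = (8 - 2*(-69)) - 1*(-385001) = (8 + 138) + 385001 = 146 + 385001 = 385147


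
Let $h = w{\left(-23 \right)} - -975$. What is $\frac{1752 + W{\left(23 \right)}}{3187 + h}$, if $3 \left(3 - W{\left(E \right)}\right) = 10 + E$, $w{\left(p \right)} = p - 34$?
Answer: $\frac{1744}{4105} \approx 0.42485$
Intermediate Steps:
$w{\left(p \right)} = -34 + p$
$h = 918$ ($h = \left(-34 - 23\right) - -975 = -57 + 975 = 918$)
$W{\left(E \right)} = - \frac{1}{3} - \frac{E}{3}$ ($W{\left(E \right)} = 3 - \frac{10 + E}{3} = 3 - \left(\frac{10}{3} + \frac{E}{3}\right) = - \frac{1}{3} - \frac{E}{3}$)
$\frac{1752 + W{\left(23 \right)}}{3187 + h} = \frac{1752 - 8}{3187 + 918} = \frac{1752 - 8}{4105} = \left(1752 - 8\right) \frac{1}{4105} = 1744 \cdot \frac{1}{4105} = \frac{1744}{4105}$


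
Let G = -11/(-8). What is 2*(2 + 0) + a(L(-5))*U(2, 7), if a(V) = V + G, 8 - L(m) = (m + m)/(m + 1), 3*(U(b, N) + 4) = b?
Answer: -227/12 ≈ -18.917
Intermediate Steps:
G = 11/8 (G = -11*(-⅛) = 11/8 ≈ 1.3750)
U(b, N) = -4 + b/3
L(m) = 8 - 2*m/(1 + m) (L(m) = 8 - (m + m)/(m + 1) = 8 - 2*m/(1 + m))
a(V) = 11/8 + V (a(V) = V + 11/8 = 11/8 + V)
2*(2 + 0) + a(L(-5))*U(2, 7) = 2*(2 + 0) + (11/8 + 2*(4 + 3*(-5))/(1 - 5))*(-4 + (⅓)*2) = 2*2 + (11/8 + 2*(4 - 15)/(-4))*(-4 + ⅔) = 4 + (11/8 + 2*(-¼)*(-11))*(-10/3) = 4 + (11/8 + 11/2)*(-10/3) = 4 + (55/8)*(-10/3) = 4 - 275/12 = -227/12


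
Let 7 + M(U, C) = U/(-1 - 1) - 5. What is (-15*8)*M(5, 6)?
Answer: 1740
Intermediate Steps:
M(U, C) = -12 - U/2 (M(U, C) = -7 + (U/(-1 - 1) - 5) = -7 + (U/(-2) - 5) = -7 + (-U/2 - 5) = -7 + (-5 - U/2) = -12 - U/2)
(-15*8)*M(5, 6) = (-15*8)*(-12 - 1/2*5) = -120*(-12 - 5/2) = -120*(-29/2) = 1740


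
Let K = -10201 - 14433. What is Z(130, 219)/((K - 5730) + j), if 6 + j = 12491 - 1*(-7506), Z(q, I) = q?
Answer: -130/10373 ≈ -0.012533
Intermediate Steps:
j = 19991 (j = -6 + (12491 - 1*(-7506)) = -6 + (12491 + 7506) = -6 + 19997 = 19991)
K = -24634
Z(130, 219)/((K - 5730) + j) = 130/((-24634 - 5730) + 19991) = 130/(-30364 + 19991) = 130/(-10373) = 130*(-1/10373) = -130/10373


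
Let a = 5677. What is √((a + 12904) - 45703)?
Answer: I*√27122 ≈ 164.69*I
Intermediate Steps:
√((a + 12904) - 45703) = √((5677 + 12904) - 45703) = √(18581 - 45703) = √(-27122) = I*√27122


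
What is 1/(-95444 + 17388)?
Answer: -1/78056 ≈ -1.2811e-5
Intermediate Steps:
1/(-95444 + 17388) = 1/(-78056) = -1/78056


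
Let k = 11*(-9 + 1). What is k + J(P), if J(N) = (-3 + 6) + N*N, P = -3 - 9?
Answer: 59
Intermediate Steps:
k = -88 (k = 11*(-8) = -88)
P = -12
J(N) = 3 + N²
k + J(P) = -88 + (3 + (-12)²) = -88 + (3 + 144) = -88 + 147 = 59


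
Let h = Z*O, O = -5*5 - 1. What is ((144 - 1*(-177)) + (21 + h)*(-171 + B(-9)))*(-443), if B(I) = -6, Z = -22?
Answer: 46355520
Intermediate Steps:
O = -26 (O = -25 - 1 = -26)
h = 572 (h = -22*(-26) = 572)
((144 - 1*(-177)) + (21 + h)*(-171 + B(-9)))*(-443) = ((144 - 1*(-177)) + (21 + 572)*(-171 - 6))*(-443) = ((144 + 177) + 593*(-177))*(-443) = (321 - 104961)*(-443) = -104640*(-443) = 46355520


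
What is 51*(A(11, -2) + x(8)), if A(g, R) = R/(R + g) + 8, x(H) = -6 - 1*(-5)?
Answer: 1037/3 ≈ 345.67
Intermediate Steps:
x(H) = -1 (x(H) = -6 + 5 = -1)
A(g, R) = 8 + R/(R + g) (A(g, R) = R/(R + g) + 8 = 8 + R/(R + g))
51*(A(11, -2) + x(8)) = 51*((8*11 + 9*(-2))/(-2 + 11) - 1) = 51*((88 - 18)/9 - 1) = 51*((⅑)*70 - 1) = 51*(70/9 - 1) = 51*(61/9) = 1037/3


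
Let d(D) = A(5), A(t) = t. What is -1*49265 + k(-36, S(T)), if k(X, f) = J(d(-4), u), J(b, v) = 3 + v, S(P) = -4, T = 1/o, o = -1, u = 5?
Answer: -49257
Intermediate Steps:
T = -1 (T = 1/(-1) = -1)
d(D) = 5
k(X, f) = 8 (k(X, f) = 3 + 5 = 8)
-1*49265 + k(-36, S(T)) = -1*49265 + 8 = -49265 + 8 = -49257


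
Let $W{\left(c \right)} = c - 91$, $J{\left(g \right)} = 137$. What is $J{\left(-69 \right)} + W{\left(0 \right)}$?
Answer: $46$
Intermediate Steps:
$W{\left(c \right)} = -91 + c$ ($W{\left(c \right)} = c - 91 = -91 + c$)
$J{\left(-69 \right)} + W{\left(0 \right)} = 137 + \left(-91 + 0\right) = 137 - 91 = 46$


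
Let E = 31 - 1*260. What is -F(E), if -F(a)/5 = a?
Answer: -1145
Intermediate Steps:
E = -229 (E = 31 - 260 = -229)
F(a) = -5*a
-F(E) = -(-5)*(-229) = -1*1145 = -1145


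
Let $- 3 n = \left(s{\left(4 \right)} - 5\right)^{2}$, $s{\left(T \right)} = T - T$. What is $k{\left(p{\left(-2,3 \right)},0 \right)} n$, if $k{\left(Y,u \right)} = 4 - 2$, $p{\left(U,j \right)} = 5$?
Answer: $- \frac{50}{3} \approx -16.667$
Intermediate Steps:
$s{\left(T \right)} = 0$
$k{\left(Y,u \right)} = 2$ ($k{\left(Y,u \right)} = 4 - 2 = 2$)
$n = - \frac{25}{3}$ ($n = - \frac{\left(0 - 5\right)^{2}}{3} = - \frac{\left(-5\right)^{2}}{3} = \left(- \frac{1}{3}\right) 25 = - \frac{25}{3} \approx -8.3333$)
$k{\left(p{\left(-2,3 \right)},0 \right)} n = 2 \left(- \frac{25}{3}\right) = - \frac{50}{3}$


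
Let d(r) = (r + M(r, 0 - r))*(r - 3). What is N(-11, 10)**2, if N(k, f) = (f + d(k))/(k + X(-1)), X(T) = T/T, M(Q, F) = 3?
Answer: 3721/25 ≈ 148.84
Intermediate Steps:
d(r) = (-3 + r)*(3 + r) (d(r) = (r + 3)*(r - 3) = (3 + r)*(-3 + r) = (-3 + r)*(3 + r))
X(T) = 1
N(k, f) = (-9 + f + k**2)/(1 + k) (N(k, f) = (f + (-9 + k**2))/(k + 1) = (-9 + f + k**2)/(1 + k))
N(-11, 10)**2 = ((-9 + 10 + (-11)**2)/(1 - 11))**2 = ((-9 + 10 + 121)/(-10))**2 = (-1/10*122)**2 = (-61/5)**2 = 3721/25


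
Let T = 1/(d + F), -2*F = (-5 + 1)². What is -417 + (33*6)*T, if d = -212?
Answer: -4179/10 ≈ -417.90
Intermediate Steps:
F = -8 (F = -(-5 + 1)²/2 = -½*(-4)² = -½*16 = -8)
T = -1/220 (T = 1/(-212 - 8) = 1/(-220) = -1/220 ≈ -0.0045455)
-417 + (33*6)*T = -417 + (33*6)*(-1/220) = -417 + 198*(-1/220) = -417 - 9/10 = -4179/10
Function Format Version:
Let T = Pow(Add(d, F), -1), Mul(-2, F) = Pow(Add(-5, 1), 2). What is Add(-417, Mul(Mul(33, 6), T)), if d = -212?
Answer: Rational(-4179, 10) ≈ -417.90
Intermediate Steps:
F = -8 (F = Mul(Rational(-1, 2), Pow(Add(-5, 1), 2)) = Mul(Rational(-1, 2), Pow(-4, 2)) = Mul(Rational(-1, 2), 16) = -8)
T = Rational(-1, 220) (T = Pow(Add(-212, -8), -1) = Pow(-220, -1) = Rational(-1, 220) ≈ -0.0045455)
Add(-417, Mul(Mul(33, 6), T)) = Add(-417, Mul(Mul(33, 6), Rational(-1, 220))) = Add(-417, Mul(198, Rational(-1, 220))) = Add(-417, Rational(-9, 10)) = Rational(-4179, 10)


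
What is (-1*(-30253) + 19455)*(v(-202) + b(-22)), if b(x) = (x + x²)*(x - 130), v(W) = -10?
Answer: -3491191672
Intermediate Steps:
b(x) = (-130 + x)*(x + x²) (b(x) = (x + x²)*(-130 + x) = (-130 + x)*(x + x²))
(-1*(-30253) + 19455)*(v(-202) + b(-22)) = (-1*(-30253) + 19455)*(-10 - 22*(-130 + (-22)² - 129*(-22))) = (30253 + 19455)*(-10 - 22*(-130 + 484 + 2838)) = 49708*(-10 - 22*3192) = 49708*(-10 - 70224) = 49708*(-70234) = -3491191672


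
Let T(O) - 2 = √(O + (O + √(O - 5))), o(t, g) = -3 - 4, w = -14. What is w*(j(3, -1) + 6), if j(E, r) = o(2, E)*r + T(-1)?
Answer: -210 - 14*√(-2 + I*√6) ≈ -220.67 - 22.492*I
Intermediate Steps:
o(t, g) = -7
T(O) = 2 + √(√(-5 + O) + 2*O) (T(O) = 2 + √(O + (O + √(O - 5))) = 2 + √(O + (O + √(-5 + O))) = 2 + √(√(-5 + O) + 2*O))
j(E, r) = 2 + √(-2 + I*√6) - 7*r (j(E, r) = -7*r + (2 + √(√(-5 - 1) + 2*(-1))) = -7*r + (2 + √(√(-6) - 2)) = -7*r + (2 + √(I*√6 - 2)) = -7*r + (2 + √(-2 + I*√6)) = 2 + √(-2 + I*√6) - 7*r)
w*(j(3, -1) + 6) = -14*((2 + √(-2 + I*√6) - 7*(-1)) + 6) = -14*((2 + √(-2 + I*√6) + 7) + 6) = -14*((9 + √(-2 + I*√6)) + 6) = -14*(15 + √(-2 + I*√6)) = -210 - 14*√(-2 + I*√6)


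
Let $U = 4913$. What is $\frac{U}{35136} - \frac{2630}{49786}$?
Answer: $\frac{76095469}{874640448} \approx 0.087002$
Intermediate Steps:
$\frac{U}{35136} - \frac{2630}{49786} = \frac{4913}{35136} - \frac{2630}{49786} = 4913 \cdot \frac{1}{35136} - \frac{1315}{24893} = \frac{4913}{35136} - \frac{1315}{24893} = \frac{76095469}{874640448}$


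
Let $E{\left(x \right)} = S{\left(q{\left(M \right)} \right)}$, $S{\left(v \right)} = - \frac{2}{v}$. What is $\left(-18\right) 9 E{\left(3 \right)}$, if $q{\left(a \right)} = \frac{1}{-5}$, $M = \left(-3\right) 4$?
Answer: $-1620$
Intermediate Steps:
$M = -12$
$q{\left(a \right)} = - \frac{1}{5}$
$E{\left(x \right)} = 10$ ($E{\left(x \right)} = - \frac{2}{- \frac{1}{5}} = \left(-2\right) \left(-5\right) = 10$)
$\left(-18\right) 9 E{\left(3 \right)} = \left(-18\right) 9 \cdot 10 = \left(-162\right) 10 = -1620$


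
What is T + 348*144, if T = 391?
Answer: 50503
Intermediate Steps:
T + 348*144 = 391 + 348*144 = 391 + 50112 = 50503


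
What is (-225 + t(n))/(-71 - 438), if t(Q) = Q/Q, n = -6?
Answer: 224/509 ≈ 0.44008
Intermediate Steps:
t(Q) = 1
(-225 + t(n))/(-71 - 438) = (-225 + 1)/(-71 - 438) = -224/(-509) = -224*(-1/509) = 224/509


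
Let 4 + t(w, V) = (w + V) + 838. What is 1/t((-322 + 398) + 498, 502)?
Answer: 1/1910 ≈ 0.00052356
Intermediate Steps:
t(w, V) = 834 + V + w (t(w, V) = -4 + ((w + V) + 838) = -4 + ((V + w) + 838) = -4 + (838 + V + w) = 834 + V + w)
1/t((-322 + 398) + 498, 502) = 1/(834 + 502 + ((-322 + 398) + 498)) = 1/(834 + 502 + (76 + 498)) = 1/(834 + 502 + 574) = 1/1910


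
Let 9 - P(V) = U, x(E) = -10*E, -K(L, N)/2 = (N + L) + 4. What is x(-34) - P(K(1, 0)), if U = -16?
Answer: 315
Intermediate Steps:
K(L, N) = -8 - 2*L - 2*N (K(L, N) = -2*((N + L) + 4) = -2*((L + N) + 4) = -2*(4 + L + N) = -8 - 2*L - 2*N)
P(V) = 25 (P(V) = 9 - 1*(-16) = 9 + 16 = 25)
x(-34) - P(K(1, 0)) = -10*(-34) - 1*25 = 340 - 25 = 315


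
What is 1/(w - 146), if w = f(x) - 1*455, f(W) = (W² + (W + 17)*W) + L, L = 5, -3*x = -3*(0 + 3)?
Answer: -1/527 ≈ -0.0018975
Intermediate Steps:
x = 3 (x = -(-1)*(0 + 3) = -(-1)*3 = -⅓*(-9) = 3)
f(W) = 5 + W² + W*(17 + W) (f(W) = (W² + (W + 17)*W) + 5 = (W² + (17 + W)*W) + 5 = (W² + W*(17 + W)) + 5 = 5 + W² + W*(17 + W))
w = -381 (w = (5 + 2*3² + 17*3) - 1*455 = (5 + 2*9 + 51) - 455 = (5 + 18 + 51) - 455 = 74 - 455 = -381)
1/(w - 146) = 1/(-381 - 146) = 1/(-527) = -1/527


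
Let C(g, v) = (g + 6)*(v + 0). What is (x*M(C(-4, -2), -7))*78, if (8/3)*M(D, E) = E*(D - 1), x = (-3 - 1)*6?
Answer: -24570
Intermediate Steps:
C(g, v) = v*(6 + g) (C(g, v) = (6 + g)*v = v*(6 + g))
x = -24 (x = -4*6 = -24)
M(D, E) = 3*E*(-1 + D)/8 (M(D, E) = 3*(E*(D - 1))/8 = 3*(E*(-1 + D))/8 = 3*E*(-1 + D)/8)
(x*M(C(-4, -2), -7))*78 = -9*(-7)*(-1 - 2*(6 - 4))*78 = -9*(-7)*(-1 - 2*2)*78 = -9*(-7)*(-1 - 4)*78 = -9*(-7)*(-5)*78 = -24*105/8*78 = -315*78 = -24570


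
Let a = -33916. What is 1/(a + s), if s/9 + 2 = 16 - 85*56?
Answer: -1/76630 ≈ -1.3050e-5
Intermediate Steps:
s = -42714 (s = -18 + 9*(16 - 85*56) = -18 + 9*(16 - 4760) = -18 + 9*(-4744) = -18 - 42696 = -42714)
1/(a + s) = 1/(-33916 - 42714) = 1/(-76630) = -1/76630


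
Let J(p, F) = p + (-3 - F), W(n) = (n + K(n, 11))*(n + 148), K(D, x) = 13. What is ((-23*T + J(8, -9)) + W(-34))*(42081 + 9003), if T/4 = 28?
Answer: -253172304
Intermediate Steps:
T = 112 (T = 4*28 = 112)
W(n) = (13 + n)*(148 + n) (W(n) = (n + 13)*(n + 148) = (13 + n)*(148 + n))
J(p, F) = -3 + p - F
((-23*T + J(8, -9)) + W(-34))*(42081 + 9003) = ((-23*112 + (-3 + 8 - 1*(-9))) + (1924 + (-34)² + 161*(-34)))*(42081 + 9003) = ((-2576 + (-3 + 8 + 9)) + (1924 + 1156 - 5474))*51084 = ((-2576 + 14) - 2394)*51084 = (-2562 - 2394)*51084 = -4956*51084 = -253172304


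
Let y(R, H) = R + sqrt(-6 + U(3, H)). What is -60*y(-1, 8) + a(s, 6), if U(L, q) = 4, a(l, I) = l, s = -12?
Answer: 48 - 60*I*sqrt(2) ≈ 48.0 - 84.853*I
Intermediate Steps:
y(R, H) = R + I*sqrt(2) (y(R, H) = R + sqrt(-6 + 4) = R + sqrt(-2) = R + I*sqrt(2))
-60*y(-1, 8) + a(s, 6) = -60*(-1 + I*sqrt(2)) - 12 = (60 - 60*I*sqrt(2)) - 12 = 48 - 60*I*sqrt(2)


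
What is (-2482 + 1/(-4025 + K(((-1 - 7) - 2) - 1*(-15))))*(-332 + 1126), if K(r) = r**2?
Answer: -3941416397/2000 ≈ -1.9707e+6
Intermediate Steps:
(-2482 + 1/(-4025 + K(((-1 - 7) - 2) - 1*(-15))))*(-332 + 1126) = (-2482 + 1/(-4025 + (((-1 - 7) - 2) - 1*(-15))**2))*(-332 + 1126) = (-2482 + 1/(-4025 + ((-8 - 2) + 15)**2))*794 = (-2482 + 1/(-4025 + (-10 + 15)**2))*794 = (-2482 + 1/(-4025 + 5**2))*794 = (-2482 + 1/(-4025 + 25))*794 = (-2482 + 1/(-4000))*794 = (-2482 - 1/4000)*794 = -9928001/4000*794 = -3941416397/2000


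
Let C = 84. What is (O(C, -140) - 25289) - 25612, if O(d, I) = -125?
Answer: -51026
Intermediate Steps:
(O(C, -140) - 25289) - 25612 = (-125 - 25289) - 25612 = -25414 - 25612 = -51026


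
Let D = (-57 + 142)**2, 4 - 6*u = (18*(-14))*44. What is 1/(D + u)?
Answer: 3/27221 ≈ 0.00011021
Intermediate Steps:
u = 5546/3 (u = 2/3 - 18*(-14)*44/6 = 2/3 - (-42)*44 = 2/3 - 1/6*(-11088) = 2/3 + 1848 = 5546/3 ≈ 1848.7)
D = 7225 (D = 85**2 = 7225)
1/(D + u) = 1/(7225 + 5546/3) = 1/(27221/3) = 3/27221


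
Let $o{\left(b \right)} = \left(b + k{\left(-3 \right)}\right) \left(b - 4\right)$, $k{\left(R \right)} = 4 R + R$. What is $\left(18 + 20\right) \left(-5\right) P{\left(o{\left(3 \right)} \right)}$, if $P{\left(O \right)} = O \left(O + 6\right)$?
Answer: $-41040$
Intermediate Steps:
$k{\left(R \right)} = 5 R$
$o{\left(b \right)} = \left(-15 + b\right) \left(-4 + b\right)$ ($o{\left(b \right)} = \left(b + 5 \left(-3\right)\right) \left(b - 4\right) = \left(b - 15\right) \left(-4 + b\right) = \left(-15 + b\right) \left(-4 + b\right)$)
$P{\left(O \right)} = O \left(6 + O\right)$
$\left(18 + 20\right) \left(-5\right) P{\left(o{\left(3 \right)} \right)} = \left(18 + 20\right) \left(-5\right) \left(60 + 3^{2} - 57\right) \left(6 + \left(60 + 3^{2} - 57\right)\right) = 38 \left(-5\right) \left(60 + 9 - 57\right) \left(6 + \left(60 + 9 - 57\right)\right) = - 190 \cdot 12 \left(6 + 12\right) = - 190 \cdot 12 \cdot 18 = \left(-190\right) 216 = -41040$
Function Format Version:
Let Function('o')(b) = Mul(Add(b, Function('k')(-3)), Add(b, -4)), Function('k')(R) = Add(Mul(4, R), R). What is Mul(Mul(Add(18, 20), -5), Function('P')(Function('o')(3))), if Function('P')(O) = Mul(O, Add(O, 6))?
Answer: -41040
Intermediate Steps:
Function('k')(R) = Mul(5, R)
Function('o')(b) = Mul(Add(-15, b), Add(-4, b)) (Function('o')(b) = Mul(Add(b, Mul(5, -3)), Add(b, -4)) = Mul(Add(b, -15), Add(-4, b)) = Mul(Add(-15, b), Add(-4, b)))
Function('P')(O) = Mul(O, Add(6, O))
Mul(Mul(Add(18, 20), -5), Function('P')(Function('o')(3))) = Mul(Mul(Add(18, 20), -5), Mul(Add(60, Pow(3, 2), Mul(-19, 3)), Add(6, Add(60, Pow(3, 2), Mul(-19, 3))))) = Mul(Mul(38, -5), Mul(Add(60, 9, -57), Add(6, Add(60, 9, -57)))) = Mul(-190, Mul(12, Add(6, 12))) = Mul(-190, Mul(12, 18)) = Mul(-190, 216) = -41040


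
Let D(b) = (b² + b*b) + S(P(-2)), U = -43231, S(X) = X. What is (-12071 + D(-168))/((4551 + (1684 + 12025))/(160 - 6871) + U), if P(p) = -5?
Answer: -297780492/290141501 ≈ -1.0263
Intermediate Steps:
D(b) = -5 + 2*b² (D(b) = (b² + b*b) - 5 = (b² + b²) - 5 = 2*b² - 5 = -5 + 2*b²)
(-12071 + D(-168))/((4551 + (1684 + 12025))/(160 - 6871) + U) = (-12071 + (-5 + 2*(-168)²))/((4551 + (1684 + 12025))/(160 - 6871) - 43231) = (-12071 + (-5 + 2*28224))/((4551 + 13709)/(-6711) - 43231) = (-12071 + (-5 + 56448))/(18260*(-1/6711) - 43231) = (-12071 + 56443)/(-18260/6711 - 43231) = 44372/(-290141501/6711) = 44372*(-6711/290141501) = -297780492/290141501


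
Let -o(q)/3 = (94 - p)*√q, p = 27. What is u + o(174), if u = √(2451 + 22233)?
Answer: -201*√174 + 22*√51 ≈ -2494.3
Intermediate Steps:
o(q) = -201*√q (o(q) = -3*(94 - 1*27)*√q = -3*(94 - 27)*√q = -201*√q)
u = 22*√51 (u = √24684 = 22*√51 ≈ 157.11)
u + o(174) = 22*√51 - 201*√174 = -201*√174 + 22*√51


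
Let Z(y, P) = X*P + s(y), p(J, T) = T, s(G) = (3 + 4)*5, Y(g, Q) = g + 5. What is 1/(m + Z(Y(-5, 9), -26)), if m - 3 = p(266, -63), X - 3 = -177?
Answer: 1/4499 ≈ 0.00022227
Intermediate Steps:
X = -174 (X = 3 - 177 = -174)
Y(g, Q) = 5 + g
s(G) = 35 (s(G) = 7*5 = 35)
m = -60 (m = 3 - 63 = -60)
Z(y, P) = 35 - 174*P (Z(y, P) = -174*P + 35 = 35 - 174*P)
1/(m + Z(Y(-5, 9), -26)) = 1/(-60 + (35 - 174*(-26))) = 1/(-60 + (35 + 4524)) = 1/(-60 + 4559) = 1/4499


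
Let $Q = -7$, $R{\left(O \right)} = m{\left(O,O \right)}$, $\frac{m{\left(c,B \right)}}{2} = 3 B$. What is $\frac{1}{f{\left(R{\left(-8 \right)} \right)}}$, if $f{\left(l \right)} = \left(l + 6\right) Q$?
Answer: $\frac{1}{294} \approx 0.0034014$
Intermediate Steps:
$m{\left(c,B \right)} = 6 B$ ($m{\left(c,B \right)} = 2 \cdot 3 B = 6 B$)
$R{\left(O \right)} = 6 O$
$f{\left(l \right)} = -42 - 7 l$ ($f{\left(l \right)} = \left(l + 6\right) \left(-7\right) = \left(6 + l\right) \left(-7\right) = -42 - 7 l$)
$\frac{1}{f{\left(R{\left(-8 \right)} \right)}} = \frac{1}{-42 - 7 \cdot 6 \left(-8\right)} = \frac{1}{-42 - -336} = \frac{1}{-42 + 336} = \frac{1}{294}$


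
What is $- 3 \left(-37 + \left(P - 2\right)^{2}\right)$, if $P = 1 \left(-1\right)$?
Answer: $84$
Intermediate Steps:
$P = -1$
$- 3 \left(-37 + \left(P - 2\right)^{2}\right) = - 3 \left(-37 + \left(-1 - 2\right)^{2}\right) = - 3 \left(-37 + \left(-3\right)^{2}\right) = - 3 \left(-37 + 9\right) = \left(-3\right) \left(-28\right) = 84$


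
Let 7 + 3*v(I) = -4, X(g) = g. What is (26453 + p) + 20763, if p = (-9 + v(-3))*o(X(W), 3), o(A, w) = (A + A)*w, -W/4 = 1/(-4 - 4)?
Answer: 47178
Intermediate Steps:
W = 1/2 (W = -4/(-4 - 4) = -4/(-8) = -4*(-1/8) = 1/2 ≈ 0.50000)
v(I) = -11/3 (v(I) = -7/3 + (1/3)*(-4) = -7/3 - 4/3 = -11/3)
o(A, w) = 2*A*w (o(A, w) = (2*A)*w = 2*A*w)
p = -38 (p = (-9 - 11/3)*(2*(1/2)*3) = -38/3*3 = -38)
(26453 + p) + 20763 = (26453 - 38) + 20763 = 26415 + 20763 = 47178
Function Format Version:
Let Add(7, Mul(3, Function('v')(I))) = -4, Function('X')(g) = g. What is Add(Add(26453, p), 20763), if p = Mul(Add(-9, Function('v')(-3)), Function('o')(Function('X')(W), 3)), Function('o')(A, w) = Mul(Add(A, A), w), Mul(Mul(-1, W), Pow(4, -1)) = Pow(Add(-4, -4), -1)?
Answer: 47178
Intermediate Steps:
W = Rational(1, 2) (W = Mul(-4, Pow(Add(-4, -4), -1)) = Mul(-4, Pow(-8, -1)) = Mul(-4, Rational(-1, 8)) = Rational(1, 2) ≈ 0.50000)
Function('v')(I) = Rational(-11, 3) (Function('v')(I) = Add(Rational(-7, 3), Mul(Rational(1, 3), -4)) = Add(Rational(-7, 3), Rational(-4, 3)) = Rational(-11, 3))
Function('o')(A, w) = Mul(2, A, w) (Function('o')(A, w) = Mul(Mul(2, A), w) = Mul(2, A, w))
p = -38 (p = Mul(Add(-9, Rational(-11, 3)), Mul(2, Rational(1, 2), 3)) = Mul(Rational(-38, 3), 3) = -38)
Add(Add(26453, p), 20763) = Add(Add(26453, -38), 20763) = Add(26415, 20763) = 47178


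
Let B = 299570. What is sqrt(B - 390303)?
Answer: I*sqrt(90733) ≈ 301.22*I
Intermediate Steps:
sqrt(B - 390303) = sqrt(299570 - 390303) = sqrt(-90733) = I*sqrt(90733)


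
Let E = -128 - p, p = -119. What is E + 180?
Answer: 171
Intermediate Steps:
E = -9 (E = -128 - 1*(-119) = -128 + 119 = -9)
E + 180 = -9 + 180 = 171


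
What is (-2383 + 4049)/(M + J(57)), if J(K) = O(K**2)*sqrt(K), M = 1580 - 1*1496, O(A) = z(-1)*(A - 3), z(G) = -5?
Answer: -11662/1251210687 - 2253265*sqrt(57)/1251210687 ≈ -0.013606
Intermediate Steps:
O(A) = 15 - 5*A (O(A) = -5*(A - 3) = -5*(-3 + A) = 15 - 5*A)
M = 84 (M = 1580 - 1496 = 84)
J(K) = sqrt(K)*(15 - 5*K**2) (J(K) = (15 - 5*K**2)*sqrt(K) = sqrt(K)*(15 - 5*K**2))
(-2383 + 4049)/(M + J(57)) = (-2383 + 4049)/(84 + 5*sqrt(57)*(3 - 1*57**2)) = 1666/(84 + 5*sqrt(57)*(3 - 1*3249)) = 1666/(84 + 5*sqrt(57)*(3 - 3249)) = 1666/(84 + 5*sqrt(57)*(-3246)) = 1666/(84 - 16230*sqrt(57))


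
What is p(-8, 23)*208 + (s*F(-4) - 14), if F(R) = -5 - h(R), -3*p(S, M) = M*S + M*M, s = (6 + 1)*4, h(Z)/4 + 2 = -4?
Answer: -23402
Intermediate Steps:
h(Z) = -24 (h(Z) = -8 + 4*(-4) = -8 - 16 = -24)
s = 28 (s = 7*4 = 28)
p(S, M) = -M²/3 - M*S/3 (p(S, M) = -(M*S + M*M)/3 = -(M*S + M²)/3 = -(M² + M*S)/3 = -M²/3 - M*S/3)
F(R) = 19 (F(R) = -5 - 1*(-24) = -5 + 24 = 19)
p(-8, 23)*208 + (s*F(-4) - 14) = -⅓*23*(23 - 8)*208 + (28*19 - 14) = -⅓*23*15*208 + (532 - 14) = -115*208 + 518 = -23920 + 518 = -23402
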